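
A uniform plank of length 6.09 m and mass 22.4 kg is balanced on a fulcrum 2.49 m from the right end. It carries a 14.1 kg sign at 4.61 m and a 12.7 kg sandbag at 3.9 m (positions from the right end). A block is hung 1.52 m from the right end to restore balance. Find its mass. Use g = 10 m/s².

m ≈ 62.1 kg

Take moments about the fulcrum (at 2.49 m from the right end).
Beam weight: 22.4 × 10 = 224 N down at 3.045 m → arm 0.555 m, τ = 224 × 0.555 = 124.3 N·m counterclockwise.
Sign: 14.1 × 10 = 141 N down at 4.61 m → arm 2.12 m, τ = 141 × 2.12 = 298.9 N·m counterclockwise.
Sandbag: 12.7 × 10 = 127 N down at 3.9 m → arm 1.41 m, τ = 127 × 1.41 = 179.1 N·m counterclockwise.
Net moment of known loads = 602.3 N·m counterclockwise.
An unknown mass m at 1.52 m has arm 0.97 m; its moment is m·g·0.97 clockwise.
Balancing moments: m × 10 × 0.97 = 602.3, giving m = 602.3 / (10 × 0.97) = 62.1 kg.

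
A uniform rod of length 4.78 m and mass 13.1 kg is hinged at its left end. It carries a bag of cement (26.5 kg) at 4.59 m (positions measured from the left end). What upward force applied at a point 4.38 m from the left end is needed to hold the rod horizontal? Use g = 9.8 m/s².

Choose the left end as the axis so the unknown pivot reaction has zero arm there.
Beam weight: 13.1 × 9.8 = 128.4 N down at 2.39 m → arm 2.39 m, τ = 128.4 × 2.39 = 306.9 N·m clockwise.
Bag of cement: 26.5 × 9.8 = 259.7 N down at 4.59 m → arm 4.59 m, τ = 259.7 × 4.59 = 1192 N·m clockwise.
Net moment of the loads = 1499 N·m clockwise.
The upward force F acts at a point 4.38 m from the left end, arm 4.38 m, giving F × 4.38 counterclockwise.
Setting net torque to zero: F × 4.38 = 1499 → F = 1499 / 4.38 = 342 N.

F ≈ 342 N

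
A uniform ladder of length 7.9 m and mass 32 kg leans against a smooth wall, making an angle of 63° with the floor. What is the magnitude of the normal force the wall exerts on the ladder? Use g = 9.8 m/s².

N_wall ≈ 79.9 N

About the foot of the ladder:
Ladder weight 32×9.8 = 313.6 N acts at 3.95 m along the ladder; its horizontal arm is 3.95·cos63° = 1.793 m → τ = 562.3 N·m clockwise.
Wall normal N acts horizontally at the top; its moment arm is the height L sinθ = 7.9·sin63° = 7.039 m, counterclockwise.
Στ = 0 ⇒ N × 7.039 = 562.3 ⇒ N = 79.9 N.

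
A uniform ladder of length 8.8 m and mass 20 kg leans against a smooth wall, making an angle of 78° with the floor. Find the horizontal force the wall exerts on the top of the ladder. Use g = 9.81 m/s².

Sum moments about the foot of the ladder (the floor normal and friction both act there and drop out).
Ladder weight 20×9.81 = 196.2 N acts at 4.4 m along the ladder; its horizontal arm is 4.4·cos78° = 0.9148 m → τ = 179.5 N·m clockwise.
Wall normal N acts horizontally at the top; its moment arm is the height L sinθ = 8.8·sin78° = 8.608 m, counterclockwise.
Balancing moments: N × 8.608 = 179.5, giving N = 20.9 N.

N_wall ≈ 20.9 N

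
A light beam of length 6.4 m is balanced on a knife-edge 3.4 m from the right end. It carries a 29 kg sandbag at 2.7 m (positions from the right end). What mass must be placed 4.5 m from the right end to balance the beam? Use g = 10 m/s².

m ≈ 18.5 kg

Taking torques about the knife-edge (at 3.4 m from the right end):
Sandbag: 29 × 10 = 290 N down at 2.7 m → arm 0.7 m, τ = 290 × 0.7 = 203 N·m clockwise.
Net moment of known loads = 203 N·m clockwise.
An unknown mass m at 4.5 m has arm 1.1 m; its moment is m·g·1.1 counterclockwise.
Balancing moments: m × 10 × 1.1 = 203, giving m = 203 / (10 × 1.1) = 18.5 kg.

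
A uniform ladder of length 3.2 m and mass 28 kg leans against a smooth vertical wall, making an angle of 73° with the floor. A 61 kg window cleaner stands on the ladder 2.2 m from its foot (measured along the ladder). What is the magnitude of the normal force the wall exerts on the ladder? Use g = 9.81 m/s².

N_wall ≈ 168 N

Taking torques about the foot of the ladder:
Ladder weight 28×9.81 = 274.7 N acts at 1.6 m along the ladder; its horizontal arm is 1.6·cos73° = 0.4678 m → τ = 128.5 N·m clockwise.
Window cleaner: 61×9.81 = 598.4 N at 2.2 m → arm 0.6432 m → τ = 384.9 N·m clockwise.
Wall normal N acts horizontally at the top; its moment arm is the height L sinθ = 3.2·sin73° = 3.06 m, counterclockwise.
Στ = 0 ⇒ N × 3.06 = 513.4 ⇒ N = 168 N.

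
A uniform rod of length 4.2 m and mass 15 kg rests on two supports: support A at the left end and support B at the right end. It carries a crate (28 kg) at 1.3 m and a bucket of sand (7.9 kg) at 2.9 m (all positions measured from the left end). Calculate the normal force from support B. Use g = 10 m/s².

About support A:
Beam weight: 15 × 10 = 150 N down at 2.1 m → arm 2.1 m, τ = 150 × 2.1 = 315 N·m clockwise.
Crate: 28 × 10 = 280 N down at 1.3 m → arm 1.3 m, τ = 280 × 1.3 = 364 N·m clockwise.
Bucket of sand: 7.9 × 10 = 79 N down at 2.9 m → arm 2.9 m, τ = 79 × 2.9 = 229.1 N·m clockwise.
Net load moment about support A = 908.1 N·m clockwise.
Reaction R at support B is upward at 4.2 m, arm 4.2 m → moment R × 4.2 counterclockwise.
Balancing moments: R × 4.2 = 908.1, giving R = 216 N.

R_B ≈ 216 N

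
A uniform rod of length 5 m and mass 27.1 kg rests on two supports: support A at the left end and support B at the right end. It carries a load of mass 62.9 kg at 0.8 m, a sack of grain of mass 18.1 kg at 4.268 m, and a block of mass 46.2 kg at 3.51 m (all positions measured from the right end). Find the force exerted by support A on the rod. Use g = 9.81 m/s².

Taking torques about support B:
Beam weight: 27.1 × 9.81 = 265.9 N down at 2.5 m → arm 2.5 m, τ = 265.9 × 2.5 = 664.8 N·m counterclockwise.
Load: 62.9 × 9.81 = 617 N down at 0.8 m → arm 0.8 m, τ = 617 × 0.8 = 493.6 N·m counterclockwise.
Sack of grain: 18.1 × 9.81 = 177.6 N down at 4.268 m → arm 4.268 m, τ = 177.6 × 4.268 = 758 N·m counterclockwise.
Block: 46.2 × 9.81 = 453.2 N down at 3.51 m → arm 3.51 m, τ = 453.2 × 3.51 = 1591 N·m counterclockwise.
Net load moment about support B = 3507 N·m counterclockwise.
Reaction R at support A is upward at 5 m, arm 5 m → moment R × 5 clockwise.
Στ = 0 ⇒ R × 5 = 3507 ⇒ R = 701 N.

R_A ≈ 701 N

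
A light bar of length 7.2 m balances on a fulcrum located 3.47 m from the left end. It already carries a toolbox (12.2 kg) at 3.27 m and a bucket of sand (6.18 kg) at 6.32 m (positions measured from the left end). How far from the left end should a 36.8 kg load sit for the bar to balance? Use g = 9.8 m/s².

Sum moments about the fulcrum (at 3.47 m from the left end) (the support reaction has zero arm there).
Toolbox: 12.2 × 9.8 = 119.6 N down at 3.27 m → arm 0.2 m, τ = 119.6 × 0.2 = 23.92 N·m counterclockwise.
Bucket of sand: 6.18 × 9.8 = 60.56 N down at 6.32 m → arm 2.85 m, τ = 60.56 × 2.85 = 172.6 N·m clockwise.
Net moment of existing loads = 148.7 N·m clockwise.
The load weighs 36.8 × 9.8 = 360.6 N and must supply an equal counterclockwise moment, so its lever arm about the fulcrum is 148.7 / 360.6 = 0.412 m.
That puts it at 3.47 − 0.412 = 3.06 m from the left end.

x ≈ 3.06 m from the left end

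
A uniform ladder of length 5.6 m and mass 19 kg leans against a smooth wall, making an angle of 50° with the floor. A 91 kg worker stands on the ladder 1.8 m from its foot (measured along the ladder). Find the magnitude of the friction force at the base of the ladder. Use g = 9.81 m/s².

About the foot of the ladder:
Ladder weight 19×9.81 = 186.4 N acts at 2.8 m along the ladder; its horizontal arm is 2.8·cos50° = 1.8 m → τ = 335.5 N·m clockwise.
Worker: 91×9.81 = 892.7 N at 1.8 m → arm 1.157 m → τ = 1033 N·m clockwise.
Wall normal N acts horizontally at the top; its moment arm is the height L sinθ = 5.6·sin50° = 4.29 m, counterclockwise.
Balancing moments: N × 4.29 = 1368, giving N = 319 N.
ΣFx = 0: friction at the foot balances the wall's push, so f = N_wall = 319 N.

f ≈ 319 N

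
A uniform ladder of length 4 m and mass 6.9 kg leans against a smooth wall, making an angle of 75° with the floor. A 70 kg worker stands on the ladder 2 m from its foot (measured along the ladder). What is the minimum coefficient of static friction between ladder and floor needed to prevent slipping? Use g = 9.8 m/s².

μ_min ≈ 0.134

About the foot of the ladder:
Ladder weight 6.9×9.8 = 67.62 N acts at 2 m along the ladder; its horizontal arm is 2·cos75° = 0.5176 m → τ = 35 N·m clockwise.
Worker: 70×9.8 = 686 N at 2 m → arm 0.5176 m → τ = 355.1 N·m clockwise.
Wall normal N acts horizontally at the top; its moment arm is the height L sinθ = 4·sin75° = 3.864 m, counterclockwise.
Balancing moments: N × 3.864 = 390.1, giving N = 101 N.
ΣFx = 0 ⇒ f = N_wall = 101 N. ΣFy = 0 ⇒ N_floor = 753.6 N.
μ_min = f / N_floor = 101 / 753.6 = 0.134.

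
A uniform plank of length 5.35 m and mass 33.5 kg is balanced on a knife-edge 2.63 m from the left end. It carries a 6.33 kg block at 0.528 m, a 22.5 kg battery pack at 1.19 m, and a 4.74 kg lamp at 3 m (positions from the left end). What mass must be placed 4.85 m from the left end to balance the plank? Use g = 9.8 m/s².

About the knife-edge (at 2.63 m from the left end):
Beam weight: 33.5 × 9.8 = 328.3 N down at 2.675 m → arm 0.045 m, τ = 328.3 × 0.045 = 14.77 N·m clockwise.
Block: 6.33 × 9.8 = 62.03 N down at 0.528 m → arm 2.102 m, τ = 62.03 × 2.102 = 130.4 N·m counterclockwise.
Battery pack: 22.5 × 9.8 = 220.5 N down at 1.19 m → arm 1.44 m, τ = 220.5 × 1.44 = 317.5 N·m counterclockwise.
Lamp: 4.74 × 9.8 = 46.45 N down at 3 m → arm 0.37 m, τ = 46.45 × 0.37 = 17.19 N·m clockwise.
Net moment of known loads = 415.9 N·m counterclockwise.
An unknown mass m at 4.85 m has arm 2.22 m; its moment is m·g·2.22 clockwise.
Balancing moments: m × 9.8 × 2.22 = 415.9, giving m = 415.9 / (9.8 × 2.22) = 19.1 kg.

m ≈ 19.1 kg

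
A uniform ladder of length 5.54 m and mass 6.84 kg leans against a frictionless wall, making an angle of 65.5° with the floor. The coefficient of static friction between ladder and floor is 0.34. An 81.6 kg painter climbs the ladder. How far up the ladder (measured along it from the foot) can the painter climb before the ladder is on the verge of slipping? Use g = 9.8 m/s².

d ≈ 4.25 m

Choose the foot of the ladder as the axis so the floor normal and friction both act there and drop out.
Ladder weight 6.84×9.8 = 67.03 N acts at 2.77 m along the ladder; its horizontal arm is 2.77·cos65.5° = 1.149 m → τ = 77.02 N·m clockwise.
Painter weight 81.6×9.8 = 799.7 N at distance d → arm d·cos65.5° → τ = 799.7·d·0.4147 clockwise.
Wall normal N at the top has arm L sinθ = 5.041 m counterclockwise, so Στ = 0 gives N·5.041 = 77.02 + 331.6·d.
ΣFy = 0 ⇒ N_floor = 866.7 N, so the maximum friction is μ_s·N_floor = 0.34×866.7 = 294.7 N. ΣFx = 0 ⇒ N_wall = f, so at the slipping point N = 294.7 N.
Substituting: 294.7×5.041 = 77.02 + 331.6·d ⇒ d = (1486 − 77.02) / 331.6 = 4.25 m.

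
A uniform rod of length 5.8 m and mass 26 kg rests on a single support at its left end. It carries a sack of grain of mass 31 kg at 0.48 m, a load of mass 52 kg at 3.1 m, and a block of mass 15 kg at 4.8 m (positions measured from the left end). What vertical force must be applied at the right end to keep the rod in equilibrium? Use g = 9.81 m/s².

Choose the left end as the axis so the unknown pivot reaction has zero arm there.
Beam weight: 26 × 9.81 = 255.1 N down at 2.9 m → arm 2.9 m, τ = 255.1 × 2.9 = 739.8 N·m clockwise.
Sack of grain: 31 × 9.81 = 304.1 N down at 0.48 m → arm 0.48 m, τ = 304.1 × 0.48 = 146 N·m clockwise.
Load: 52 × 9.81 = 510.1 N down at 3.1 m → arm 3.1 m, τ = 510.1 × 3.1 = 1581 N·m clockwise.
Block: 15 × 9.81 = 147.2 N down at 4.8 m → arm 4.8 m, τ = 147.2 × 4.8 = 706.6 N·m clockwise.
Net moment of the loads = 3173 N·m clockwise.
The upward force F acts at the right end, arm 5.8 m, giving F × 5.8 counterclockwise.
For rotational equilibrium, F × 5.8 = 3173, so F = 3173 / 5.8 = 547 N.

F ≈ 547 N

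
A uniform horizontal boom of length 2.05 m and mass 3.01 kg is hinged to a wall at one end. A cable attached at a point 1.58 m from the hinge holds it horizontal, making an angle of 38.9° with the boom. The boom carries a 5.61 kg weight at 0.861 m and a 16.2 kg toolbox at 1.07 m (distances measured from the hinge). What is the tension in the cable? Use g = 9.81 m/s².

Take moments about the hinge.
Beam weight: 3.01 × 9.81 = 29.53 N down at 1.025 m → arm 1.025 m, τ = 29.53 × 1.025 = 30.27 N·m clockwise.
Weight: 5.61 × 9.81 = 55.03 N down at 0.861 m → arm 0.861 m, τ = 55.03 × 0.861 = 47.38 N·m clockwise.
Toolbox: 16.2 × 9.81 = 158.9 N down at 1.07 m → arm 1.07 m, τ = 158.9 × 1.07 = 170 N·m clockwise.
Total clockwise load moment = 247.7 N·m.
The cable tension T acts at 1.58 m; only its component perpendicular to the boom, T sinθ, produces torque. sin 38.9° = 0.628.
For rotational equilibrium, T × 1.58 × 0.628 = 247.7, so T = 247.7 / 0.9922 = 250 N.

T ≈ 250 N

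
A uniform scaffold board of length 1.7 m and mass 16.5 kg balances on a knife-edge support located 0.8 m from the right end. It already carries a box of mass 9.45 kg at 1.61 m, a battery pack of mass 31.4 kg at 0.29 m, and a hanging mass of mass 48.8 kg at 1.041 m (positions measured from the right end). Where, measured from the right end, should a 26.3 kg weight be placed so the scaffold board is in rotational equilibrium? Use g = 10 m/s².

Taking torques about the knife-edge support (at 0.8 m from the right end):
Beam weight: 16.5 × 10 = 165 N down at 0.85 m → arm 0.05 m, τ = 165 × 0.05 = 8.25 N·m counterclockwise.
Box: 9.45 × 10 = 94.5 N down at 1.61 m → arm 0.8101 m, τ = 94.5 × 0.8101 = 76.55 N·m counterclockwise.
Battery pack: 31.4 × 10 = 314 N down at 0.29 m → arm 0.51 m, τ = 314 × 0.51 = 160.1 N·m clockwise.
Hanging mass: 48.8 × 10 = 488 N down at 1.041 m → arm 0.241 m, τ = 488 × 0.241 = 117.6 N·m counterclockwise.
Net moment of existing loads = 42.3 N·m counterclockwise.
The weight weighs 26.3 × 10 = 263 N and must supply an equal clockwise moment, so its lever arm about the knife-edge support is 42.3 / 263 = 0.161 m.
That puts it at 0.8 − 0.161 = 0.639 m from the right end.

x ≈ 0.639 m from the right end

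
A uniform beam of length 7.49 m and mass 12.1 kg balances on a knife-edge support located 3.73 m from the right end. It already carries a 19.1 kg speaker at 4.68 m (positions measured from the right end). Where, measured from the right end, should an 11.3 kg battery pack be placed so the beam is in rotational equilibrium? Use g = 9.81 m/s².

About the knife-edge support (at 3.73 m from the right end):
Beam weight: 12.1 × 9.81 = 118.7 N down at 3.745 m → arm 0.015 m, τ = 118.7 × 0.015 = 1.78 N·m counterclockwise.
Speaker: 19.1 × 9.81 = 187.4 N down at 4.68 m → arm 0.95 m, τ = 187.4 × 0.95 = 178 N·m counterclockwise.
Net moment of existing loads = 179.8 N·m counterclockwise.
The battery pack weighs 11.3 × 9.81 = 110.9 N and must supply an equal clockwise moment, so its lever arm about the knife-edge support is 179.8 / 110.9 = 1.62 m.
That puts it at 3.73 − 1.62 = 2.11 m from the right end.

x ≈ 2.11 m from the right end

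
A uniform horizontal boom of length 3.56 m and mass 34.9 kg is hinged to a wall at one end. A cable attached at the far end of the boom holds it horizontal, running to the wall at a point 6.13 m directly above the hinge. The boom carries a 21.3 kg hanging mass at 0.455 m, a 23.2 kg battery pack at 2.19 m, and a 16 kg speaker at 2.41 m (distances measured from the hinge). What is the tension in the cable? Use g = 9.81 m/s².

Choose the hinge as the axis so the unknown hinge reaction has zero arm there.
Beam weight: 34.9 × 9.81 = 342.4 N down at 1.78 m → arm 1.78 m, τ = 342.4 × 1.78 = 609.5 N·m clockwise.
Hanging mass: 21.3 × 9.81 = 209 N down at 0.455 m → arm 0.455 m, τ = 209 × 0.455 = 95.09 N·m clockwise.
Battery pack: 23.2 × 9.81 = 227.6 N down at 2.19 m → arm 2.19 m, τ = 227.6 × 2.19 = 498.4 N·m clockwise.
Speaker: 16 × 9.81 = 157 N down at 2.41 m → arm 2.41 m, τ = 157 × 2.41 = 378.4 N·m clockwise.
Total clockwise load moment = 1581 N·m.
The cable tension T acts at 3.56 m; only its component perpendicular to the boom, T sinθ, produces torque. sinθ = h/√(h²+d²) = 6.13/√(6.13²+3.56²) = 0.8647.
Balancing moments: T × 3.56 × 0.8647 = 1581, giving T = 1581 / 3.078 = 514 N.

T ≈ 514 N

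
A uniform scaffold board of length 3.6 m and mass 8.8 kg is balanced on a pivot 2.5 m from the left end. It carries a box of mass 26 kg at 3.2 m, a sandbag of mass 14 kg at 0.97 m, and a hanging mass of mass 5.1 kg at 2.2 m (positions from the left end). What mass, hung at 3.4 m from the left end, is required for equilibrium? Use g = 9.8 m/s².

m ≈ 12.1 kg

Sum moments about the pivot (at 2.5 m from the left end) (the support reaction has zero arm there).
Beam weight: 8.8 × 9.8 = 86.24 N down at 1.8 m → arm 0.7 m, τ = 86.24 × 0.7 = 60.37 N·m counterclockwise.
Box: 26 × 9.8 = 254.8 N down at 3.2 m → arm 0.7 m, τ = 254.8 × 0.7 = 178.4 N·m clockwise.
Sandbag: 14 × 9.8 = 137.2 N down at 0.97 m → arm 1.53 m, τ = 137.2 × 1.53 = 209.9 N·m counterclockwise.
Hanging mass: 5.1 × 9.8 = 49.98 N down at 2.2 m → arm 0.3 m, τ = 49.98 × 0.3 = 14.99 N·m counterclockwise.
Net moment of known loads = 106.9 N·m counterclockwise.
An unknown mass m at 3.4 m has arm 0.9 m; its moment is m·g·0.9 clockwise.
For rotational equilibrium, m × 9.8 × 0.9 = 106.9, so m = 106.9 / (9.8 × 0.9) = 12.1 kg.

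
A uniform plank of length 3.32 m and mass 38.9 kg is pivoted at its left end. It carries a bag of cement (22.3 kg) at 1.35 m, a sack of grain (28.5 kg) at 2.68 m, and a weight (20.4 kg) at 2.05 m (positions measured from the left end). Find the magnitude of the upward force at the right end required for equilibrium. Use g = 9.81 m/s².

F ≈ 629 N

Choose the left end as the axis so the unknown pivot reaction has zero arm there.
Beam weight: 38.9 × 9.81 = 381.6 N down at 1.66 m → arm 1.66 m, τ = 381.6 × 1.66 = 633.5 N·m clockwise.
Bag of cement: 22.3 × 9.81 = 218.8 N down at 1.35 m → arm 1.35 m, τ = 218.8 × 1.35 = 295.4 N·m clockwise.
Sack of grain: 28.5 × 9.81 = 279.6 N down at 2.68 m → arm 2.68 m, τ = 279.6 × 2.68 = 749.3 N·m clockwise.
Weight: 20.4 × 9.81 = 200.1 N down at 2.05 m → arm 2.05 m, τ = 200.1 × 2.05 = 410.2 N·m clockwise.
Net moment of the loads = 2088 N·m clockwise.
The upward force F acts at the right end, arm 3.32 m, giving F × 3.32 counterclockwise.
Setting net torque to zero: F × 3.32 = 2088 → F = 2088 / 3.32 = 629 N.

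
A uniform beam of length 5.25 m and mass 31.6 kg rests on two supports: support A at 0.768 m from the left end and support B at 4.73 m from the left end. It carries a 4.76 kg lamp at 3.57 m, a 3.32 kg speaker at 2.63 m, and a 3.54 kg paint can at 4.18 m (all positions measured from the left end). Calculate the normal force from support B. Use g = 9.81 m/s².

R_B ≈ 224 N

Take moments about support A.
Beam weight: 31.6 × 9.81 = 310 N down at 2.625 m → arm 1.857 m, τ = 310 × 1.857 = 575.7 N·m clockwise.
Lamp: 4.76 × 9.81 = 46.7 N down at 3.57 m → arm 2.802 m, τ = 46.7 × 2.802 = 130.9 N·m clockwise.
Speaker: 3.32 × 9.81 = 32.57 N down at 2.63 m → arm 1.862 m, τ = 32.57 × 1.862 = 60.65 N·m clockwise.
Paint can: 3.54 × 9.81 = 34.73 N down at 4.18 m → arm 3.412 m, τ = 34.73 × 3.412 = 118.5 N·m clockwise.
Net load moment about support A = 885.8 N·m clockwise.
Reaction R at support B is upward at 4.73 m, arm 3.962 m → moment R × 3.962 counterclockwise.
Balancing moments: R × 3.962 = 885.8, giving R = 224 N.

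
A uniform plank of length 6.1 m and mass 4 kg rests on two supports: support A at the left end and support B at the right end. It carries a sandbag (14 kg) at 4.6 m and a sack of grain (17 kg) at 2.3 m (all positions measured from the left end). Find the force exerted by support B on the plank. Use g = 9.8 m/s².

R_B ≈ 186 N

Taking torques about support A:
Beam weight: 4 × 9.8 = 39.2 N down at 3.05 m → arm 3.05 m, τ = 39.2 × 3.05 = 119.6 N·m clockwise.
Sandbag: 14 × 9.8 = 137.2 N down at 4.6 m → arm 4.6 m, τ = 137.2 × 4.6 = 631.1 N·m clockwise.
Sack of grain: 17 × 9.8 = 166.6 N down at 2.3 m → arm 2.3 m, τ = 166.6 × 2.3 = 383.2 N·m clockwise.
Net load moment about support A = 1134 N·m clockwise.
Reaction R at support B is upward at 6.1 m, arm 6.1 m → moment R × 6.1 counterclockwise.
Setting net torque to zero: R × 6.1 = 1134 → R = 186 N.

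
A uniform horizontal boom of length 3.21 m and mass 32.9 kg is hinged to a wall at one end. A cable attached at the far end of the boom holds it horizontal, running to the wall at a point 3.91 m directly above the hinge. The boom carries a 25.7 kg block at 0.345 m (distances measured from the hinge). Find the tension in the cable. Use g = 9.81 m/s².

T ≈ 244 N

Sum moments about the hinge (the unknown hinge reaction has zero arm there).
Beam weight: 32.9 × 9.81 = 322.7 N down at 1.605 m → arm 1.605 m, τ = 322.7 × 1.605 = 517.9 N·m clockwise.
Block: 25.7 × 9.81 = 252.1 N down at 0.345 m → arm 0.345 m, τ = 252.1 × 0.345 = 86.97 N·m clockwise.
Total clockwise load moment = 604.9 N·m.
The cable tension T acts at 3.21 m; only its component perpendicular to the boom, T sinθ, produces torque. sinθ = h/√(h²+d²) = 3.91/√(3.91²+3.21²) = 0.7729.
For rotational equilibrium, T × 3.21 × 0.7729 = 604.9, so T = 604.9 / 2.481 = 244 N.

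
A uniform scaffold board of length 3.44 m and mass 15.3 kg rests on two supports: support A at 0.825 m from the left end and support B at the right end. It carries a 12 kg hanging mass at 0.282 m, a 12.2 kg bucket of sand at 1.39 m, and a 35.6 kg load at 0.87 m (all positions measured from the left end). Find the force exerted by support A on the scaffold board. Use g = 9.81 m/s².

R_A ≈ 678 N

Choose support B as the axis so its reaction then has zero moment arm.
Beam weight: 15.3 × 9.81 = 150.1 N down at 1.72 m → arm 1.72 m, τ = 150.1 × 1.72 = 258.2 N·m counterclockwise.
Hanging mass: 12 × 9.81 = 117.7 N down at 0.282 m → arm 3.158 m, τ = 117.7 × 3.158 = 371.7 N·m counterclockwise.
Bucket of sand: 12.2 × 9.81 = 119.7 N down at 1.39 m → arm 2.05 m, τ = 119.7 × 2.05 = 245.4 N·m counterclockwise.
Load: 35.6 × 9.81 = 349.2 N down at 0.87 m → arm 2.57 m, τ = 349.2 × 2.57 = 897.4 N·m counterclockwise.
Net load moment about support B = 1773 N·m counterclockwise.
Reaction R at support A is upward at 0.825 m, arm 2.615 m → moment R × 2.615 clockwise.
Setting net torque to zero: R × 2.615 = 1773 → R = 678 N.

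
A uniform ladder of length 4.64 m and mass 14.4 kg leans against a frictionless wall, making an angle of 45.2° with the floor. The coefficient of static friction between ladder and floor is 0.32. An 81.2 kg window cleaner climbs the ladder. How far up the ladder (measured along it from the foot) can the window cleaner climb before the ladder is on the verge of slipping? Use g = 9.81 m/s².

About the foot of the ladder:
Ladder weight 14.4×9.81 = 141.3 N acts at 2.32 m along the ladder; its horizontal arm is 2.32·cos45.2° = 1.635 m → τ = 231 N·m clockwise.
Window cleaner weight 81.2×9.81 = 796.6 N at distance d → arm d·cos45.2° → τ = 796.6·d·0.7046 clockwise.
Wall normal N at the top has arm L sinθ = 3.292 m counterclockwise, so Στ = 0 gives N·3.292 = 231 + 561.3·d.
ΣFy = 0 ⇒ N_floor = 937.9 N, so the maximum friction is μ_s·N_floor = 0.32×937.9 = 300.1 N. ΣFx = 0 ⇒ N_wall = f, so at the slipping point N = 300.1 N.
Substituting: 300.1×3.292 = 231 + 561.3·d ⇒ d = (987.9 − 231) / 561.3 = 1.35 m.

d ≈ 1.35 m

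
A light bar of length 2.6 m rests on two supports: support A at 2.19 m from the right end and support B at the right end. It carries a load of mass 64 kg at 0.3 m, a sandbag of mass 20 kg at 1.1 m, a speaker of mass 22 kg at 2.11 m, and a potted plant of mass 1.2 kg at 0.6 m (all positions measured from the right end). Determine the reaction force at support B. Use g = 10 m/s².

About support A:
Load: 64 × 10 = 640 N down at 0.3 m → arm 1.89 m, τ = 640 × 1.89 = 1210 N·m clockwise.
Sandbag: 20 × 10 = 200 N down at 1.1 m → arm 1.09 m, τ = 200 × 1.09 = 218 N·m clockwise.
Speaker: 22 × 10 = 220 N down at 2.11 m → arm 0.08 m, τ = 220 × 0.08 = 17.6 N·m clockwise.
Potted plant: 1.2 × 10 = 12 N down at 0.6 m → arm 1.59 m, τ = 12 × 1.59 = 19.08 N·m clockwise.
Net load moment about support A = 1465 N·m clockwise.
Reaction R at support B is upward at 0 m, arm 2.19 m → moment R × 2.19 counterclockwise.
Setting net torque to zero: R × 2.19 = 1465 → R = 669 N.

R_B ≈ 669 N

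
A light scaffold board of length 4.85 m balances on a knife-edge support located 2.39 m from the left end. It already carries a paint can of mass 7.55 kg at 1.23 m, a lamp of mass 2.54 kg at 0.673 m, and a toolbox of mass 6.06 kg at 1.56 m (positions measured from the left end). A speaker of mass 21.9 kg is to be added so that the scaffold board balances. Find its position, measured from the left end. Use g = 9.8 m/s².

Sum moments about the knife-edge support (at 2.39 m from the left end) (the support reaction has zero arm there).
Paint can: 7.55 × 9.8 = 73.99 N down at 1.23 m → arm 1.16 m, τ = 73.99 × 1.16 = 85.83 N·m counterclockwise.
Lamp: 2.54 × 9.8 = 24.89 N down at 0.673 m → arm 1.717 m, τ = 24.89 × 1.717 = 42.74 N·m counterclockwise.
Toolbox: 6.06 × 9.8 = 59.39 N down at 1.56 m → arm 0.83 m, τ = 59.39 × 0.83 = 49.29 N·m counterclockwise.
Net moment of existing loads = 177.9 N·m counterclockwise.
The speaker weighs 21.9 × 9.8 = 214.6 N and must supply an equal clockwise moment, so its lever arm about the knife-edge support is 177.9 / 214.6 = 0.829 m.
That puts it at 2.39 + 0.829 = 3.22 m from the left end.

x ≈ 3.22 m from the left end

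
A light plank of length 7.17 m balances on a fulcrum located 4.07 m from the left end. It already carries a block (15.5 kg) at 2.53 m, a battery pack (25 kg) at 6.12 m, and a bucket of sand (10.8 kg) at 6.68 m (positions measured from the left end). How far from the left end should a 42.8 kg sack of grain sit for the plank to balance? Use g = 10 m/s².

Sum moments about the fulcrum (at 4.07 m from the left end) (the support reaction has zero arm there).
Block: 15.5 × 10 = 155 N down at 2.53 m → arm 1.54 m, τ = 155 × 1.54 = 238.7 N·m counterclockwise.
Battery pack: 25 × 10 = 250 N down at 6.12 m → arm 2.05 m, τ = 250 × 2.05 = 512.5 N·m clockwise.
Bucket of sand: 10.8 × 10 = 108 N down at 6.68 m → arm 2.61 m, τ = 108 × 2.61 = 281.9 N·m clockwise.
Net moment of existing loads = 555.7 N·m clockwise.
The sack of grain weighs 42.8 × 10 = 428 N and must supply an equal counterclockwise moment, so its lever arm about the fulcrum is 555.7 / 428 = 1.3 m.
That puts it at 4.07 − 1.3 = 2.77 m from the left end.

x ≈ 2.77 m from the left end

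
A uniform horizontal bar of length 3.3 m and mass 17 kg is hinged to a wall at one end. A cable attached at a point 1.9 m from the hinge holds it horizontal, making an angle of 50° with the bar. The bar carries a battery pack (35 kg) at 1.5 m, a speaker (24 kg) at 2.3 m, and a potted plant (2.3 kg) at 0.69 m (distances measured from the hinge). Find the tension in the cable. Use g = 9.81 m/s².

T ≈ 926 N

Take moments about the hinge.
Beam weight: 17 × 9.81 = 166.8 N down at 1.65 m → arm 1.65 m, τ = 166.8 × 1.65 = 275.2 N·m clockwise.
Battery pack: 35 × 9.81 = 343.4 N down at 1.5 m → arm 1.5 m, τ = 343.4 × 1.5 = 515.1 N·m clockwise.
Speaker: 24 × 9.81 = 235.4 N down at 2.3 m → arm 2.3 m, τ = 235.4 × 2.3 = 541.4 N·m clockwise.
Potted plant: 2.3 × 9.81 = 22.56 N down at 0.69 m → arm 0.69 m, τ = 22.56 × 0.69 = 15.57 N·m clockwise.
Total clockwise load moment = 1347 N·m.
The cable tension T acts at 1.9 m; only its component perpendicular to the bar, T sinθ, produces torque. sin 50° = 0.766.
Setting net torque to zero: T × 1.9 × 0.766 = 1347 → T = 1347 / 1.455 = 926 N.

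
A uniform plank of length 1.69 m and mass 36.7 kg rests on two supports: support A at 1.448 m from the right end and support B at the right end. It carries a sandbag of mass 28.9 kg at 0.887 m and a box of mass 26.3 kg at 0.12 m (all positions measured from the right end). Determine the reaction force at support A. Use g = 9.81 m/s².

R_A ≈ 405 N

Take moments about support B.
Beam weight: 36.7 × 9.81 = 360 N down at 0.845 m → arm 0.845 m, τ = 360 × 0.845 = 304.2 N·m counterclockwise.
Sandbag: 28.9 × 9.81 = 283.5 N down at 0.887 m → arm 0.887 m, τ = 283.5 × 0.887 = 251.5 N·m counterclockwise.
Box: 26.3 × 9.81 = 258 N down at 0.12 m → arm 0.12 m, τ = 258 × 0.12 = 30.96 N·m counterclockwise.
Net load moment about support B = 586.7 N·m counterclockwise.
Reaction R at support A is upward at 1.448 m, arm 1.448 m → moment R × 1.448 clockwise.
Setting net torque to zero: R × 1.448 = 586.7 → R = 405 N.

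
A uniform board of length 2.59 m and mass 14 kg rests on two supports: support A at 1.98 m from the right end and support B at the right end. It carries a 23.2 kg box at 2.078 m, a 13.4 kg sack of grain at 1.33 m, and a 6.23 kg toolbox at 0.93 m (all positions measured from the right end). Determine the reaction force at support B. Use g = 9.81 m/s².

Take moments about support A.
Beam weight: 14 × 9.81 = 137.3 N down at 1.295 m → arm 0.685 m, τ = 137.3 × 0.685 = 94.05 N·m clockwise.
Box: 23.2 × 9.81 = 227.6 N down at 2.078 m → arm 0.098 m, τ = 227.6 × 0.098 = 22.3 N·m counterclockwise.
Sack of grain: 13.4 × 9.81 = 131.5 N down at 1.33 m → arm 0.65 m, τ = 131.5 × 0.65 = 85.48 N·m clockwise.
Toolbox: 6.23 × 9.81 = 61.12 N down at 0.93 m → arm 1.05 m, τ = 61.12 × 1.05 = 64.18 N·m clockwise.
Net load moment about support A = 221.4 N·m clockwise.
Reaction R at support B is upward at 0 m, arm 1.98 m → moment R × 1.98 counterclockwise.
Setting net torque to zero: R × 1.98 = 221.4 → R = 112 N.

R_B ≈ 112 N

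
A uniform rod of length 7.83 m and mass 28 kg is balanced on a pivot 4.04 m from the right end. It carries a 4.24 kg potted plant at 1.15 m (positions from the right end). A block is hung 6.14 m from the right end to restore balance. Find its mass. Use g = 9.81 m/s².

m ≈ 7.5 kg

Take moments about the pivot (at 4.04 m from the right end).
Beam weight: 28 × 9.81 = 274.7 N down at 3.915 m → arm 0.125 m, τ = 274.7 × 0.125 = 34.34 N·m clockwise.
Potted plant: 4.24 × 9.81 = 41.59 N down at 1.15 m → arm 2.89 m, τ = 41.59 × 2.89 = 120.2 N·m clockwise.
Net moment of known loads = 154.5 N·m clockwise.
An unknown mass m at 6.14 m has arm 2.1 m; its moment is m·g·2.1 counterclockwise.
Setting net torque to zero: m × 9.81 × 2.1 = 154.5 → m = 154.5 / (9.81 × 2.1) = 7.5 kg.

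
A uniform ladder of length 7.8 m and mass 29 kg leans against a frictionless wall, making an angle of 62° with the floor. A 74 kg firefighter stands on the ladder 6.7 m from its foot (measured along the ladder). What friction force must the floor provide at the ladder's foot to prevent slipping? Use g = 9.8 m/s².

Choose the foot of the ladder as the axis so the floor normal and friction both act there and drop out.
Ladder weight 29×9.8 = 284.2 N acts at 3.9 m along the ladder; its horizontal arm is 3.9·cos62° = 1.831 m → τ = 520.4 N·m clockwise.
Firefighter: 74×9.8 = 725.2 N at 6.7 m → arm 3.145 m → τ = 2281 N·m clockwise.
Wall normal N acts horizontally at the top; its moment arm is the height L sinθ = 7.8·sin62° = 6.887 m, counterclockwise.
Στ = 0 ⇒ N × 6.887 = 2801 ⇒ N = 407 N.
ΣFx = 0: friction at the foot balances the wall's push, so f = N_wall = 407 N.

f ≈ 407 N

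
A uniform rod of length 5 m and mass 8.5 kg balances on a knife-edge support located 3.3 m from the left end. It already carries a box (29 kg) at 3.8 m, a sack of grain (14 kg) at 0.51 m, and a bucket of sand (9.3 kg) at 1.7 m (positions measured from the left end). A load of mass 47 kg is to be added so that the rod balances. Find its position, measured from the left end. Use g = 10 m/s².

x ≈ 4.28 m from the left end

Sum moments about the knife-edge support (at 3.3 m from the left end) (the support reaction has zero arm there).
Beam weight: 8.5 × 10 = 85 N down at 2.5 m → arm 0.8 m, τ = 85 × 0.8 = 68 N·m counterclockwise.
Box: 29 × 10 = 290 N down at 3.8 m → arm 0.5 m, τ = 290 × 0.5 = 145 N·m clockwise.
Sack of grain: 14 × 10 = 140 N down at 0.51 m → arm 2.79 m, τ = 140 × 2.79 = 390.6 N·m counterclockwise.
Bucket of sand: 9.3 × 10 = 93 N down at 1.7 m → arm 1.6 m, τ = 93 × 1.6 = 148.8 N·m counterclockwise.
Net moment of existing loads = 462.4 N·m counterclockwise.
The load weighs 47 × 10 = 470 N and must supply an equal clockwise moment, so its lever arm about the knife-edge support is 462.4 / 470 = 0.984 m.
That puts it at 3.3 + 0.984 = 4.28 m from the left end.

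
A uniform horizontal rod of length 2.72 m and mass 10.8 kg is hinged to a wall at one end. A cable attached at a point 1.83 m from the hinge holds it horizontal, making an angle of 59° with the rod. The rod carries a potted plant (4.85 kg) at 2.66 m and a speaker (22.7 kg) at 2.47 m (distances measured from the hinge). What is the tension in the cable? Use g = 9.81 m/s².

T ≈ 523 N

Taking torques about the hinge:
Beam weight: 10.8 × 9.81 = 105.9 N down at 1.36 m → arm 1.36 m, τ = 105.9 × 1.36 = 144 N·m clockwise.
Potted plant: 4.85 × 9.81 = 47.58 N down at 2.66 m → arm 2.66 m, τ = 47.58 × 2.66 = 126.6 N·m clockwise.
Speaker: 22.7 × 9.81 = 222.7 N down at 2.47 m → arm 2.47 m, τ = 222.7 × 2.47 = 550.1 N·m clockwise.
Total clockwise load moment = 820.7 N·m.
The cable tension T acts at 1.83 m; only its component perpendicular to the rod, T sinθ, produces torque. sin 59° = 0.8572.
Στ = 0 ⇒ T × 1.83 × 0.8572 = 820.7 ⇒ T = 820.7 / 1.569 = 523 N.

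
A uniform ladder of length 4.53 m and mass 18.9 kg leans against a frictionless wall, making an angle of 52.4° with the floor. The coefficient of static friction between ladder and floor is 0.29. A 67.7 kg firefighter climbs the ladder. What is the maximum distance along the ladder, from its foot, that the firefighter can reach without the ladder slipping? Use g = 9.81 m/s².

d ≈ 1.55 m

Take moments about the foot of the ladder.
Ladder weight 18.9×9.81 = 185.4 N acts at 2.265 m along the ladder; its horizontal arm is 2.265·cos52.4° = 1.382 m → τ = 256.2 N·m clockwise.
Firefighter weight 67.7×9.81 = 664.1 N at distance d → arm d·cos52.4° → τ = 664.1·d·0.6101 clockwise.
Wall normal N at the top has arm L sinθ = 3.589 m counterclockwise, so Στ = 0 gives N·3.589 = 256.2 + 405.2·d.
ΣFy = 0 ⇒ N_floor = 849.5 N, so the maximum friction is μ_s·N_floor = 0.29×849.5 = 246.4 N. ΣFx = 0 ⇒ N_wall = f, so at the slipping point N = 246.4 N.
Substituting: 246.4×3.589 = 256.2 + 405.2·d ⇒ d = (884.3 − 256.2) / 405.2 = 1.55 m.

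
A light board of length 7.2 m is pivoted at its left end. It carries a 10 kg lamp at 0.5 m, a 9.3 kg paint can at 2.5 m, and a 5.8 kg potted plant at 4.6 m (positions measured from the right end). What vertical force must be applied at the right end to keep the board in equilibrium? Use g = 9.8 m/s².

Taking torques about the left end:
Lamp: 10 × 9.8 = 98 N down at 0.5 m → arm 6.7 m, τ = 98 × 6.7 = 656.6 N·m clockwise.
Paint can: 9.3 × 9.8 = 91.14 N down at 2.5 m → arm 4.7 m, τ = 91.14 × 4.7 = 428.4 N·m clockwise.
Potted plant: 5.8 × 9.8 = 56.84 N down at 4.6 m → arm 2.6 m, τ = 56.84 × 2.6 = 147.8 N·m clockwise.
Net moment of the loads = 1233 N·m clockwise.
The upward force F acts at the right end, arm 7.2 m, giving F × 7.2 counterclockwise.
Στ = 0 ⇒ F × 7.2 = 1233 ⇒ F = 1233 / 7.2 = 171 N.

F ≈ 171 N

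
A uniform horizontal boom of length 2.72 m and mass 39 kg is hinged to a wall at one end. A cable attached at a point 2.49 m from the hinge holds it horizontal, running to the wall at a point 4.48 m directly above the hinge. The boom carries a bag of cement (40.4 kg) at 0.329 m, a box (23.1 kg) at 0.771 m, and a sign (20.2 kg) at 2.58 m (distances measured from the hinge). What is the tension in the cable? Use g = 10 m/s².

Take moments about the hinge.
Beam weight: 39 × 10 = 390 N down at 1.36 m → arm 1.36 m, τ = 390 × 1.36 = 530.4 N·m clockwise.
Bag of cement: 40.4 × 10 = 404 N down at 0.329 m → arm 0.329 m, τ = 404 × 0.329 = 132.9 N·m clockwise.
Box: 23.1 × 10 = 231 N down at 0.771 m → arm 0.771 m, τ = 231 × 0.771 = 178.1 N·m clockwise.
Sign: 20.2 × 10 = 202 N down at 2.58 m → arm 2.58 m, τ = 202 × 2.58 = 521.2 N·m clockwise.
Total clockwise load moment = 1363 N·m.
The cable tension T acts at 2.49 m; only its component perpendicular to the boom, T sinθ, produces torque. sinθ = h/√(h²+d²) = 4.48/√(4.48²+2.49²) = 0.8741.
Balancing moments: T × 2.49 × 0.8741 = 1363, giving T = 1363 / 2.177 = 626 N.

T ≈ 626 N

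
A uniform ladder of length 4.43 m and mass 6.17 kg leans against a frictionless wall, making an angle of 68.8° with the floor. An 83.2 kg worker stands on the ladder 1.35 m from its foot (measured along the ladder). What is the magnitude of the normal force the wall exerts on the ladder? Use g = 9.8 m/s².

N_wall ≈ 108 N

Taking torques about the foot of the ladder:
Ladder weight 6.17×9.8 = 60.47 N acts at 2.215 m along the ladder; its horizontal arm is 2.215·cos68.8° = 0.801 m → τ = 48.44 N·m clockwise.
Worker: 83.2×9.8 = 815.4 N at 1.35 m → arm 0.4882 m → τ = 398.1 N·m clockwise.
Wall normal N acts horizontally at the top; its moment arm is the height L sinθ = 4.43·sin68.8° = 4.13 m, counterclockwise.
Setting net torque to zero: N × 4.13 = 446.5 → N = 108 N.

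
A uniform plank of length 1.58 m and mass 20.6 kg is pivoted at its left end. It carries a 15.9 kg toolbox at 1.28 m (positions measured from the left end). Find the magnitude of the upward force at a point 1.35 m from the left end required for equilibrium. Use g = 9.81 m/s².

F ≈ 266 N

Choose the left end as the axis so the unknown pivot reaction has zero arm there.
Beam weight: 20.6 × 9.81 = 202.1 N down at 0.79 m → arm 0.79 m, τ = 202.1 × 0.79 = 159.7 N·m clockwise.
Toolbox: 15.9 × 9.81 = 156 N down at 1.28 m → arm 1.28 m, τ = 156 × 1.28 = 199.7 N·m clockwise.
Net moment of the loads = 359.4 N·m clockwise.
The upward force F acts at a point 1.35 m from the left end, arm 1.35 m, giving F × 1.35 counterclockwise.
For rotational equilibrium, F × 1.35 = 359.4, so F = 359.4 / 1.35 = 266 N.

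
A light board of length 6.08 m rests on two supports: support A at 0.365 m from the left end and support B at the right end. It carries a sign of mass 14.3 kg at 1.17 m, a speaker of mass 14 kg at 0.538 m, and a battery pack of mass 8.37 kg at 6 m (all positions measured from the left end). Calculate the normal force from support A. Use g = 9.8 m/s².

R_A ≈ 255 N

Take moments about support B.
Sign: 14.3 × 9.8 = 140.1 N down at 1.17 m → arm 4.91 m, τ = 140.1 × 4.91 = 687.9 N·m counterclockwise.
Speaker: 14 × 9.8 = 137.2 N down at 0.538 m → arm 5.542 m, τ = 137.2 × 5.542 = 760.4 N·m counterclockwise.
Battery pack: 8.37 × 9.8 = 82.03 N down at 6 m → arm 0.08 m, τ = 82.03 × 0.08 = 6.562 N·m counterclockwise.
Net load moment about support B = 1455 N·m counterclockwise.
Reaction R at support A is upward at 0.365 m, arm 5.715 m → moment R × 5.715 clockwise.
Setting net torque to zero: R × 5.715 = 1455 → R = 255 N.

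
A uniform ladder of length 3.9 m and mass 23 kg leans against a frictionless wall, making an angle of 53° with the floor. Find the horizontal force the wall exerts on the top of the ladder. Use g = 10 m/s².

N_wall ≈ 86.7 N

About the foot of the ladder:
Ladder weight 23×10 = 230 N acts at 1.95 m along the ladder; its horizontal arm is 1.95·cos53° = 1.174 m → τ = 270 N·m clockwise.
Wall normal N acts horizontally at the top; its moment arm is the height L sinθ = 3.9·sin53° = 3.115 m, counterclockwise.
For rotational equilibrium, N × 3.115 = 270, so N = 86.7 N.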